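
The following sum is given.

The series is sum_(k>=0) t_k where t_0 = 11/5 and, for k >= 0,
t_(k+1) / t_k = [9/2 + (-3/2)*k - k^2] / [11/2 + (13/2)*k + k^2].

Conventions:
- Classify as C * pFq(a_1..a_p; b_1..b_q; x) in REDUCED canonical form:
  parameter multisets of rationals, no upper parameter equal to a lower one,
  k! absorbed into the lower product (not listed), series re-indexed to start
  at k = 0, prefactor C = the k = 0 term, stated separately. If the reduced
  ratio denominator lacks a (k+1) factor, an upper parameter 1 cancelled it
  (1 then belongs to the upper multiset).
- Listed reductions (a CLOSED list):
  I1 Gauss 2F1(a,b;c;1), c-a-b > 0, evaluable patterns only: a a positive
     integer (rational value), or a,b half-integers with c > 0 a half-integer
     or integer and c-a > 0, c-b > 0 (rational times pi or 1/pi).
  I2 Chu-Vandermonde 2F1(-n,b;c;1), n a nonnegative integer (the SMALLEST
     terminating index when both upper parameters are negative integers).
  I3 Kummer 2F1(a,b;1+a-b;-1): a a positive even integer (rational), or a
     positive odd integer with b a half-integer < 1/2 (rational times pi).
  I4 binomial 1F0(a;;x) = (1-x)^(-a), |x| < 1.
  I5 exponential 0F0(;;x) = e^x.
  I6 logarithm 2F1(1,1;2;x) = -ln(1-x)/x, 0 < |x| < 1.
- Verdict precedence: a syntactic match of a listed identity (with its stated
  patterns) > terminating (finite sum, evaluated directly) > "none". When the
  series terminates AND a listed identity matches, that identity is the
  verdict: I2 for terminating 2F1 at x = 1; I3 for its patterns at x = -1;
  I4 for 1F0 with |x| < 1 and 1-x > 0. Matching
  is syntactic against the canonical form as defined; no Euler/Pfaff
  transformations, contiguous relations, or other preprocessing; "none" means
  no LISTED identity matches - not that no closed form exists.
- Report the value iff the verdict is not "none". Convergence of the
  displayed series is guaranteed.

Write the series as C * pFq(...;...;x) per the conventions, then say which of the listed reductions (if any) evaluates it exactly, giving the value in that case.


Key observation: t_0 = 11/5 here, and factor the ratio over Q (prefactor 11/5): negated roots = parameters.
Ratio: r(k) = (-1) * (k-3/2) (k+3) / [(k+11/2) (k+1)] - rational in k, leading ratio (-1); with t_0 = 11/5, classification follows.

Canonical form: C = 11/5 times 2F1 with upper {-3/2, 3}, lower {11/2}, x = -1. Verdict: Kummer's theorem (I3) applies (x = -1; c = 11/2 equals 1+a-b for upper {-3/2, 3}: listed pattern). Value: (693/512) * pi.


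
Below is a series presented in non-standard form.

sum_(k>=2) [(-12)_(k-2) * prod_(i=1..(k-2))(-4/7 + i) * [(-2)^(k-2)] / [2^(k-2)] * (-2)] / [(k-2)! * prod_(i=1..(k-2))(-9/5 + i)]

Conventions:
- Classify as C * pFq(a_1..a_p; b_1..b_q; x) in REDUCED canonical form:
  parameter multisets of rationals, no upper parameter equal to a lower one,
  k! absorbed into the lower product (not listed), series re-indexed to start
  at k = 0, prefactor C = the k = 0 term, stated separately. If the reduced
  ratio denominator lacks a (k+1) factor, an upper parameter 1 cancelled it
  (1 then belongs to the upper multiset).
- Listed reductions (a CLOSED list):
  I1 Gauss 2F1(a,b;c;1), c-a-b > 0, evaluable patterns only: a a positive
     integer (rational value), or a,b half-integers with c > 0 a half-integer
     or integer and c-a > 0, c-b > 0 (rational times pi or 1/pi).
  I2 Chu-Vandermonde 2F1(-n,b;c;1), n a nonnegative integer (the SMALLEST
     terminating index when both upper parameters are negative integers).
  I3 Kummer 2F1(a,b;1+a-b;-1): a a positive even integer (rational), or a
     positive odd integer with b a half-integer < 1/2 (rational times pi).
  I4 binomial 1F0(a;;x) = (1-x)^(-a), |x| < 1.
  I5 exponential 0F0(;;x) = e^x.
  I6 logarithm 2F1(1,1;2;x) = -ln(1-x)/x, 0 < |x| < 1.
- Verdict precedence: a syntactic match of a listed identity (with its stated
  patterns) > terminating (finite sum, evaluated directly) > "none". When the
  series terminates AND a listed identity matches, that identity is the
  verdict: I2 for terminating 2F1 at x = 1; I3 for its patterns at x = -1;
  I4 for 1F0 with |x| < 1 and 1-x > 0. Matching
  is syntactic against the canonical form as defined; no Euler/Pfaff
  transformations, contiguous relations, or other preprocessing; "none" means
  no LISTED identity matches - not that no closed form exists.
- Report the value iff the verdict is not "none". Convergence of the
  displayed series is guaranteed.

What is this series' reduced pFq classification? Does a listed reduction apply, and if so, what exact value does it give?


The series (x = -1) is 2F1: upper {-12, 3/7}, lower {-4/5}, prefactor -2. Verdict: terminating (-12 upstairs). 13 nonzero terms in all; added directly. Exact value: 213307719564016248484/1187762378579413.

Key observation: with t_0 = -2, the running product (C = -2) telescopes to a rising factorial.
Step ratio: r(k) = (-1) * (k-12) (k+3/7) / [(k-4/5) (k+1)] - rational in k. x = (-1); t_0 = -2; negate the roots.


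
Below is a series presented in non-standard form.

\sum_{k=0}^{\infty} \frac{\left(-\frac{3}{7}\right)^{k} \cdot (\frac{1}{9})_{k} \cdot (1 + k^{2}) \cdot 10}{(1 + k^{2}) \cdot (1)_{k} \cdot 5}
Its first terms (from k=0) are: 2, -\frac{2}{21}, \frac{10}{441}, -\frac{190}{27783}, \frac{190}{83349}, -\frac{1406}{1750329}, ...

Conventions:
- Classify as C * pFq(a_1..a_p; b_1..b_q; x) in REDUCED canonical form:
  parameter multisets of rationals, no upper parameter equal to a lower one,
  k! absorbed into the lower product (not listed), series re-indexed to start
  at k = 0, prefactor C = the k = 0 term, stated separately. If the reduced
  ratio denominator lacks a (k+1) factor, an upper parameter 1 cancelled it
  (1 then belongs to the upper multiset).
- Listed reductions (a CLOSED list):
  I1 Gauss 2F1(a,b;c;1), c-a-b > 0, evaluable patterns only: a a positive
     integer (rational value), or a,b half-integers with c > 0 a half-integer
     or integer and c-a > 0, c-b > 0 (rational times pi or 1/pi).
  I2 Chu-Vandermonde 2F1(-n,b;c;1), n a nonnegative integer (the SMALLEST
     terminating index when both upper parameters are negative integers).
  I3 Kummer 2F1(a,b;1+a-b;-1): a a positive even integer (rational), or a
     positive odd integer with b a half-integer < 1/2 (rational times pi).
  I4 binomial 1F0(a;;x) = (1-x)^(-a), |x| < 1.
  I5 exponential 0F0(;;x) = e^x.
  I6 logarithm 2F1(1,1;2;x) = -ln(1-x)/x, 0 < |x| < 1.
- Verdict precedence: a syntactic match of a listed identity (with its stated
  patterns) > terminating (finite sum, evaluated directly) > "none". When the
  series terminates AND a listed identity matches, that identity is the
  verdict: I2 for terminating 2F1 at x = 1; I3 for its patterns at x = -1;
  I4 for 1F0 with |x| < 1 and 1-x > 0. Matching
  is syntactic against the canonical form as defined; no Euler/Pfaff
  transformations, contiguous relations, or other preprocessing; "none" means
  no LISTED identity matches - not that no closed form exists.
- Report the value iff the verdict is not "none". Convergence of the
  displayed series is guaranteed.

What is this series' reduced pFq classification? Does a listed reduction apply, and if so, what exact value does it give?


With C = 2: the canonical form is 1F0(\frac{1}{9}; -; -\frac{3}{7}). Verdict: the binomial series (I4) matches (the 1F0 binomial series: exponent -1/9, x = -\frac{3}{7}). Exact value: 2 \cdot \left(\frac{10}{7}\right)^{-\frac{1}{9}}.

The tell: from the first term 2: (1)_k (C = 2, x = -3/7) is k! itself.
Step ratio: r(k) = -\frac{3}{7} * (k+\frac{1}{9}) / [(k+1)] ; factor over Q: parameters, x = -\frac{3}{7}, and C = 2.


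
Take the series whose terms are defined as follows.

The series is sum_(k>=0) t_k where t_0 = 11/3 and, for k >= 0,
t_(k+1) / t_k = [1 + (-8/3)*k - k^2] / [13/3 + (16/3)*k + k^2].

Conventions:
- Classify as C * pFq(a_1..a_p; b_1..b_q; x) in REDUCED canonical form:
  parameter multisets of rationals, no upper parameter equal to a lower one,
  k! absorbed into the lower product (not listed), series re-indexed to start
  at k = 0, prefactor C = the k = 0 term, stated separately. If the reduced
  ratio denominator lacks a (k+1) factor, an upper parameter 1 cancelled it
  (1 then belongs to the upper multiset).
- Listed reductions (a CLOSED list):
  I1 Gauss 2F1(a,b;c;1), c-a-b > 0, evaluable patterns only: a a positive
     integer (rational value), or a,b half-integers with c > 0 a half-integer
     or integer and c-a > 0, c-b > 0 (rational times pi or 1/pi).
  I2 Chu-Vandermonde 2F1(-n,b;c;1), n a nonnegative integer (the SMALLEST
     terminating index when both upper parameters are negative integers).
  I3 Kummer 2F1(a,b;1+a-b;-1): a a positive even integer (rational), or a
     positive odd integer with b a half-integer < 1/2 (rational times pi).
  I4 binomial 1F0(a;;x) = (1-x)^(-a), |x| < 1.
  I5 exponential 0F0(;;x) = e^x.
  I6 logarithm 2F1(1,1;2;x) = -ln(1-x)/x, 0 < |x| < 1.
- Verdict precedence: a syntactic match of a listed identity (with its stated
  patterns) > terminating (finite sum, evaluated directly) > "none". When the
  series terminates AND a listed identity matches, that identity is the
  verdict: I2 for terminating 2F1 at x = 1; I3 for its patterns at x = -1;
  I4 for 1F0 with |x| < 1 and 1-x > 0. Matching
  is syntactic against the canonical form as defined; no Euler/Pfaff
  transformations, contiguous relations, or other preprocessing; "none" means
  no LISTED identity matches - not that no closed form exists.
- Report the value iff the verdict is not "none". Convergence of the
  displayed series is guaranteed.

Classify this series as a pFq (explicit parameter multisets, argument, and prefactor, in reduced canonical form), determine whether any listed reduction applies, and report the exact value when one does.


The tell: from the first term 11/3: roots of the ratio polynomials (C = 11/3) are the negated parameters.
Term ratio: r(k) = (-1) * (k-1/3) (k+3) / [(k+13/3) (k+1)] - rational in k. x = (-1); t_0 = 11/3; negate the roots.

The series (x = -1) is 2F1: upper {-1/3, 3}, lower {13/3}, prefactor 11/3. Verdict: none - this 2F1 at x = -1 matches no listed pattern, and upper {-1/3, 3} holds no stopper.


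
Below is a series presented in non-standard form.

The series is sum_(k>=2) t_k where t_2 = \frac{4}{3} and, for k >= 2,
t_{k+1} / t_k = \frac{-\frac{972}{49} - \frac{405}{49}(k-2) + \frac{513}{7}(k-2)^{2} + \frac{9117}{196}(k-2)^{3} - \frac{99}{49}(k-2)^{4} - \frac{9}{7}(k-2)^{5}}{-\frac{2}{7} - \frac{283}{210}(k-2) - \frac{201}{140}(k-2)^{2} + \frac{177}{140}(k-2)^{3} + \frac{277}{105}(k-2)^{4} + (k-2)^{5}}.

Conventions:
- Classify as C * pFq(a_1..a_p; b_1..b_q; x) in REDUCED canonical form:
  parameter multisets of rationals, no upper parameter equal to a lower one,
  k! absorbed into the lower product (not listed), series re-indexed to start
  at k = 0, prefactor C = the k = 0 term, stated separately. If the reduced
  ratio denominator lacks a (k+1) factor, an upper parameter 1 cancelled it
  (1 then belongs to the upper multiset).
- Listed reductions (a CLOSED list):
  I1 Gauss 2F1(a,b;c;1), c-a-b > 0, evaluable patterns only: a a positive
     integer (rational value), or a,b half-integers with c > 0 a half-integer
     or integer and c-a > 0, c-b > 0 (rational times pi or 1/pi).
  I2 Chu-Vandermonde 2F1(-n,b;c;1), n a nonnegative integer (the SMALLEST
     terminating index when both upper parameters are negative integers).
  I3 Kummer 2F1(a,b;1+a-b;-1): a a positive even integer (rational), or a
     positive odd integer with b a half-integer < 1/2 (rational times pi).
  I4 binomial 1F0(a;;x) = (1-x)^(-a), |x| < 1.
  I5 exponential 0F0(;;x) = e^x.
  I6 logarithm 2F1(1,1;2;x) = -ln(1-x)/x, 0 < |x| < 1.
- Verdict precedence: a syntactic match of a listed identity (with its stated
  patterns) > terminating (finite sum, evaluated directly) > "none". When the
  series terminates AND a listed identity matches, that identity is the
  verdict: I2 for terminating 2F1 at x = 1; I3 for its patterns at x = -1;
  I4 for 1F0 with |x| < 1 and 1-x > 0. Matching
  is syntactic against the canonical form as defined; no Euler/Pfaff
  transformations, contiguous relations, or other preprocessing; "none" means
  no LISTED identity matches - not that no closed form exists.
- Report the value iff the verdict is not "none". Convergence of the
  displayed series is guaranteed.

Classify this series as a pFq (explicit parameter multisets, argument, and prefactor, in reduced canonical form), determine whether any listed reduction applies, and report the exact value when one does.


Classification (C = \frac{4}{3}): 3F2 with upper {-6, -\frac{1}{2}, 6}, lower {-\frac{5}{6}, \frac{2}{5}}, argument x = -\frac{9}{7}. Verdict: terminating - no listed pattern fits, but -6 in the upper list cuts the series at k = 6; direct evaluation. Value: \frac{5176122505506256}{16302268983}.

Key step: x = -\frac{9}{7} and cancel k + 3/2 from the displayed ratio first; then prefactor 4/3.
Consecutive-term ratio: r(k) = -\frac{9}{7} * (k-6) (k-\frac{1}{2}) (k+6) / [(k-\frac{5}{6}) (k+\frac{2}{5}) (k+1)] - rational in k. x = -\frac{9}{7}; t_0 = \frac{4}{3}; negate the roots.


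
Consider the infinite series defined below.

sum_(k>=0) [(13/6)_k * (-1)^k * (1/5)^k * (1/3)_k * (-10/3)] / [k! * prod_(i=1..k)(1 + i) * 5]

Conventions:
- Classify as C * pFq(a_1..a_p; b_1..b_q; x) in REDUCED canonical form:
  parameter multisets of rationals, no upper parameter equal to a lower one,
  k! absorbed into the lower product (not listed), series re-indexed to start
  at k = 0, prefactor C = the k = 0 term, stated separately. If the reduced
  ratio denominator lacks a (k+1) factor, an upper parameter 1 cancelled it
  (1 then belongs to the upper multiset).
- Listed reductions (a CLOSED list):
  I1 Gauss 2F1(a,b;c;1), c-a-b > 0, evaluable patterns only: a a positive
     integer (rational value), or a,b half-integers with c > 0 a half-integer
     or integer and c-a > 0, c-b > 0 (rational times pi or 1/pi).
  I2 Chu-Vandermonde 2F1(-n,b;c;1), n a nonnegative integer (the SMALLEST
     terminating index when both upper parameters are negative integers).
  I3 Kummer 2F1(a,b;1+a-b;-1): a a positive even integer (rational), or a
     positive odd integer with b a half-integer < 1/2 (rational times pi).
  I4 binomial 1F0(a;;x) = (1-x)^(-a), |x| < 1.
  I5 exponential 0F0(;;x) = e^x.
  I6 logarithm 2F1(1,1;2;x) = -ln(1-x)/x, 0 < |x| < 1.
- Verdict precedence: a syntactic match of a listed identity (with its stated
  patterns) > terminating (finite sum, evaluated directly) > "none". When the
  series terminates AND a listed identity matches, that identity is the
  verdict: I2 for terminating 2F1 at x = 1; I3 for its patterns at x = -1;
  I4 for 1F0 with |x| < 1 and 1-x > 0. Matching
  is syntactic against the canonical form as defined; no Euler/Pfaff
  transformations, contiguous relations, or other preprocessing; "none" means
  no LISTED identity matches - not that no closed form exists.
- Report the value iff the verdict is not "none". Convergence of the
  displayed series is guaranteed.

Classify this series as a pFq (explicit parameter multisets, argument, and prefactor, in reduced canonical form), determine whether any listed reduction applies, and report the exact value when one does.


Classification (C = -2/3): 2F1 with upper {1/3, 13/6}, lower {2}, argument x = -1/5. Verdict: none - this 2F1 at x = -1/5 matches no listed pattern, and upper {1/3, 13/6} holds no stopper.

First insight: with t_0 = -2/3, the (-1)^k factor (prefactor -2/3) folds into the argument's sign.
Consecutive-term ratio: r(k) = (-1/5) * (k+1/3) (k+13/6) / [(k+2) (k+1)] - rational in k. x = (-1/5); t_0 = -2/3; negate the roots.


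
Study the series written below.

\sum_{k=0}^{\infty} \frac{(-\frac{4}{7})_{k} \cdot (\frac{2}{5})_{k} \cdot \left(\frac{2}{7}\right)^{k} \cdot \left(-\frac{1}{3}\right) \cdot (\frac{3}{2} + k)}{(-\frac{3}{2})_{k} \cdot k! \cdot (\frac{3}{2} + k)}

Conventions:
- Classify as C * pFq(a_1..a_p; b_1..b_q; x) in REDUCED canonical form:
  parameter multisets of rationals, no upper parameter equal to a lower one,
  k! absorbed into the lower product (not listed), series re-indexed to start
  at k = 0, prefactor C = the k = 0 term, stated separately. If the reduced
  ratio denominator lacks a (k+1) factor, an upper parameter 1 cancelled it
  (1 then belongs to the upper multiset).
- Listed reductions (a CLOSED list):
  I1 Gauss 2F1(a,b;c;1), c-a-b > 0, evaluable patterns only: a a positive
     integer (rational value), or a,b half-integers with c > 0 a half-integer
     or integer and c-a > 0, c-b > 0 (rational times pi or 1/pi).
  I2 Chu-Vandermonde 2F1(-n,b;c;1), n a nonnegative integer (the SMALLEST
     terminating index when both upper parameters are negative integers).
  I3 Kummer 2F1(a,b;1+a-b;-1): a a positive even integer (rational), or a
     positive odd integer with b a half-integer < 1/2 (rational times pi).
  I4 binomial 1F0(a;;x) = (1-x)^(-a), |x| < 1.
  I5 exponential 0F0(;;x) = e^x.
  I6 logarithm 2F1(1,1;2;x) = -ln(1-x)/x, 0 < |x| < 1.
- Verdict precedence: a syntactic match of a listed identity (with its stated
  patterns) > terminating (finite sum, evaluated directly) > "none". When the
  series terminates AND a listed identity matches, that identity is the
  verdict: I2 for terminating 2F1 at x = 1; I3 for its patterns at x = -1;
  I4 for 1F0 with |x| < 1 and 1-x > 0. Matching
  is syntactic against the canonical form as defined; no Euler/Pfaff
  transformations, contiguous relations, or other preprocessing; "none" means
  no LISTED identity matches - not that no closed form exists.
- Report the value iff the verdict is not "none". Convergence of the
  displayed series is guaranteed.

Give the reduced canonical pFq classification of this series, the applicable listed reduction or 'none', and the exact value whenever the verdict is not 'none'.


Key step: from the first term -\frac{1}{3}: the factor k + 3/2 cancels (top and bottom), leaving prefactor -1/3.
Ratio: r(k) = \frac{2}{7} * (k-\frac{4}{7}) (k+\frac{2}{5}) / [(k-\frac{3}{2}) (k+1)] - poly over poly, x = \frac{2}{7} from leading terms; C = -\frac{1}{3} at k = 0.

The series (x = \frac{2}{7}) is 2F1: upper {-\frac{4}{7}, \frac{2}{5}}, lower {-\frac{3}{2}}, prefactor -\frac{1}{3}. Verdict: none (x = \frac{2}{7}): each listed identity misses the multisets {-\frac{4}{7}, \frac{2}{5}} ; {-\frac{3}{2}}.


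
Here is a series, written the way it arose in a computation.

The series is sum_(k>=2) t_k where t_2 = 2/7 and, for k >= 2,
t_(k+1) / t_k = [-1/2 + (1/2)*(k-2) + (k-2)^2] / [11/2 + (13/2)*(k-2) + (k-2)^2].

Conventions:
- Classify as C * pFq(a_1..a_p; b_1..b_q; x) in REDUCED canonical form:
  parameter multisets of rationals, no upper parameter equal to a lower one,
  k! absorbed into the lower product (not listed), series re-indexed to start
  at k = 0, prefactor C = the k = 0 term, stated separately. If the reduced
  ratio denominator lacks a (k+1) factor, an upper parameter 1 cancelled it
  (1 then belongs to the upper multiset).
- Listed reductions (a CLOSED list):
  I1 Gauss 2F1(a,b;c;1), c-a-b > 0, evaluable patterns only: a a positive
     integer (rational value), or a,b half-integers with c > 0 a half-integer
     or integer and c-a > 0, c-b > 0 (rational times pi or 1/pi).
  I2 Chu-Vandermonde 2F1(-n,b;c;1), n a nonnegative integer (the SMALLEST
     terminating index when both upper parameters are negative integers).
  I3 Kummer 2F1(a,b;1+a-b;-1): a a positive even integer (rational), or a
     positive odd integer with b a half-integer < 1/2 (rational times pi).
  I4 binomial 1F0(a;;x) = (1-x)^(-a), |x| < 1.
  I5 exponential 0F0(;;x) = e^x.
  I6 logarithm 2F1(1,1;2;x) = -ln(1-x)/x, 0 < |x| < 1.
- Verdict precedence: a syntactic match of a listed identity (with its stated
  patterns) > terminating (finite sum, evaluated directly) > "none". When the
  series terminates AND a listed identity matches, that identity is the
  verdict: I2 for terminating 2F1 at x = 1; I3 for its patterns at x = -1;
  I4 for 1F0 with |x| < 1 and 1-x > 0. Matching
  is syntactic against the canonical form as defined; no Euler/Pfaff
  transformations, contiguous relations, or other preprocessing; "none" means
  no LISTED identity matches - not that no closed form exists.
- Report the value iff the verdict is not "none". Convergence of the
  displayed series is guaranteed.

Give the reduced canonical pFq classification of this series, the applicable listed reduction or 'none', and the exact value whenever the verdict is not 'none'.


x = 1 here; the reduced form reads 2F1, upper {-1/2, 1}, lower {11/2}, C = 2/7. Verdict: Gauss's theorem (I1) applies (x = 1: the Gamma ratio telescopes since c-a-b = 5 > 0 and a = 1 in Z>0). Value: 9/35.

Key observation: x = 1 and roots of the ratio polynomials (prefactor 2/7) are the negated parameters.
Ratio: r(k) = 1 * (k-1/2) (k+1) / [(k+11/2) (k+1)] - rational; roots negated = parameters, x = 1, C = 2/7.


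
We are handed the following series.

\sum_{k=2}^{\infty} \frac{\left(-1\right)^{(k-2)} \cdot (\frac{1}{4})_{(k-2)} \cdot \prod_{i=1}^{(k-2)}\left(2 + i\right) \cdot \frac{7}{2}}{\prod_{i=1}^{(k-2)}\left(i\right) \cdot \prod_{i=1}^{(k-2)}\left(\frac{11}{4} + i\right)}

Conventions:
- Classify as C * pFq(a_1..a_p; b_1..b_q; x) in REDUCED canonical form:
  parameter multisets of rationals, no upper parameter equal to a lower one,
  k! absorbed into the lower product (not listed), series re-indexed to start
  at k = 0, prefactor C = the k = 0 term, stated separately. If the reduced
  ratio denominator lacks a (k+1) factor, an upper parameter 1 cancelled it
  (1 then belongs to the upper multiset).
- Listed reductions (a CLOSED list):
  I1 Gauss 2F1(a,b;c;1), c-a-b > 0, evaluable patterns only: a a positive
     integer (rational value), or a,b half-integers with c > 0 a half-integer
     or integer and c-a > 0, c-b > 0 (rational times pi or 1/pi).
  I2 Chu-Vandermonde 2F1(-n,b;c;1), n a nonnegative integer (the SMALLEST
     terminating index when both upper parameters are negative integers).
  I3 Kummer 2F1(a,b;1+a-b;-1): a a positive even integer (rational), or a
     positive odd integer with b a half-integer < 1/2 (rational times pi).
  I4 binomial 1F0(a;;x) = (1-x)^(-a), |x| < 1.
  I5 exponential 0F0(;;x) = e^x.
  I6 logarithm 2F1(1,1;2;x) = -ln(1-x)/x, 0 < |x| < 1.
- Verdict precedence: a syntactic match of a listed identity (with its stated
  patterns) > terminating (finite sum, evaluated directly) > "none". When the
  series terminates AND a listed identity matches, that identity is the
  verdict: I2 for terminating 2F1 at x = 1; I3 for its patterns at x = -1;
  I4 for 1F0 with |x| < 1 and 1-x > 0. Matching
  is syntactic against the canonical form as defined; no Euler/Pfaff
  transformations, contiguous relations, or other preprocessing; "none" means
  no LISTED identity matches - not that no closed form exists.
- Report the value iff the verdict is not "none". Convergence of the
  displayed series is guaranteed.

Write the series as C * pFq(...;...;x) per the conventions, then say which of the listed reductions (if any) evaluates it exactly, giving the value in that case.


At argument -1: a 2F1 with upper {\frac{1}{4}, 3}, lower {\frac{15}{4}}, scaled by C = \frac{7}{2}. Verdict: none. A 2F1 with upper {\frac{1}{4}, 3} fits none of I1-I6 at x = -1; the sum runs forever.

Structural cue: from the first term \frac{7}{2}: the lower running product (prefactor 7/2) is a rising factorial.
Consecutive-term ratio: r(k) = -1 * (k+\frac{1}{4}) (k+3) / [(k+\frac{15}{4}) (k+1)] - rational in k, leading ratio -1; with t_0 = \frac{7}{2}, classification follows.


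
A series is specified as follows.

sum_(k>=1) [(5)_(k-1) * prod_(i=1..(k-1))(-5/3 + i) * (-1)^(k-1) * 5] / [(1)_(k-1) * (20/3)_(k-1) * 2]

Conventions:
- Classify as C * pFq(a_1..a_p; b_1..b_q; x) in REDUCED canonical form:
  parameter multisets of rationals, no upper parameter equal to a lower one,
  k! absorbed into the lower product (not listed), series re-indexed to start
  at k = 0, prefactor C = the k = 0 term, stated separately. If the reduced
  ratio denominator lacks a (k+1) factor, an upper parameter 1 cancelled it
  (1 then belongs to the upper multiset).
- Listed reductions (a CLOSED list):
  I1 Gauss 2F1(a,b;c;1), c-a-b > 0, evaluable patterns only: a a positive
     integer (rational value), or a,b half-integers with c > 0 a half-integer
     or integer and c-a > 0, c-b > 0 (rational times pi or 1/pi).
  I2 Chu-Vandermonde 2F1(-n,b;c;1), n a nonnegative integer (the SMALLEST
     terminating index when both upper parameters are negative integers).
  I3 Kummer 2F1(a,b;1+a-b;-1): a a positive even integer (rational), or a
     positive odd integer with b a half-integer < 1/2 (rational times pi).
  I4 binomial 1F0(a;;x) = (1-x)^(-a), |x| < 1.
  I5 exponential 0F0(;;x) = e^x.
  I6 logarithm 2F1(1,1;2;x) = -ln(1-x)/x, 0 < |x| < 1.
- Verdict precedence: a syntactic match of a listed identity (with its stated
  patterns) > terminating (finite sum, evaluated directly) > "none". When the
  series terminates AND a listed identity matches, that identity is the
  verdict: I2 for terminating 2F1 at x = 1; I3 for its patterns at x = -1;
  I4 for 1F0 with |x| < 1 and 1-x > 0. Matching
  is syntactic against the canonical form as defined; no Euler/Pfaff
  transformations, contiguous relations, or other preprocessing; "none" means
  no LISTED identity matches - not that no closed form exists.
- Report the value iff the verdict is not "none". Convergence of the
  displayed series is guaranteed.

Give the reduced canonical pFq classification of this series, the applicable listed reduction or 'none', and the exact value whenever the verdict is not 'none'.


First insight: x = (-1) and (1)_k (prefactor 5/2) is k! itself.
Term ratio: r(k) = (-1) * (k-2/3) (k+5) / [(k+20/3) (k+1)] - rational; roots negated = parameters, x = (-1), C = 5/2.

x = -1 here; the reduced form reads 2F1, upper {-2/3, 5}, lower {20/3}, C = 5/2. Verdict: none - at argument -1 the multisets {-2/3, 5} ; {20/3} match no listed identity.


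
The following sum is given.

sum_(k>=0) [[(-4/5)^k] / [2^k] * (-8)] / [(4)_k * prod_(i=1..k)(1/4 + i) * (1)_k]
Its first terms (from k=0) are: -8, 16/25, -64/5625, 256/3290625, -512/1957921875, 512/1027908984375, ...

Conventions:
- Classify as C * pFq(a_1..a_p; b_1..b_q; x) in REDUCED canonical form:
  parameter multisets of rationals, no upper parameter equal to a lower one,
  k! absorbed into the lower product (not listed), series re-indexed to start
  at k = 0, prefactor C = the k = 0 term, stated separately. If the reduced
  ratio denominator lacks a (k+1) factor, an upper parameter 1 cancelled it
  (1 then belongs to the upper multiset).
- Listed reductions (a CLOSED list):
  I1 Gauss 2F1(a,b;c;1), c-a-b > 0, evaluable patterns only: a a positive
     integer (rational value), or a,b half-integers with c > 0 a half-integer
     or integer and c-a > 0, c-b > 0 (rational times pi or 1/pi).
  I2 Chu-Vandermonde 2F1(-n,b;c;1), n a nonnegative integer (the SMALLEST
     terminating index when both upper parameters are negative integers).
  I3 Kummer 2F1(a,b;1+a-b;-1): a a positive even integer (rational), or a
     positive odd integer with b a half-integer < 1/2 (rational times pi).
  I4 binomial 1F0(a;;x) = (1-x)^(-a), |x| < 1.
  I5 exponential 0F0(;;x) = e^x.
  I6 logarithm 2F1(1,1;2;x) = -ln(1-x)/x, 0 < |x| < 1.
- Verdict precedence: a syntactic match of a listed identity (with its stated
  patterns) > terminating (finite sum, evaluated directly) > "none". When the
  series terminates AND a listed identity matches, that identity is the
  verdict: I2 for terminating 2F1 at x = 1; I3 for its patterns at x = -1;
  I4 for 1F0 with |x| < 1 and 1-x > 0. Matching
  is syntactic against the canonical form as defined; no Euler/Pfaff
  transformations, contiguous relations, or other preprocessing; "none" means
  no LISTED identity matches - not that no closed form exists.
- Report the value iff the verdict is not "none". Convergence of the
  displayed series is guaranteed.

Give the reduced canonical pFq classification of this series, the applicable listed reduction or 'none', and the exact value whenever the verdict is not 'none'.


The tell: x = (-2/5) and (1)_k (C = -8) is k! itself.
Adjacent-term ratio: r(k) = (-2/5) * 1 / [(k+5/4) (k+4) (k+1)] ; factor over Q: parameters, x = (-2/5), and C = -8.

At argument -2/5: a 0F2 with upper {-}, lower {5/4, 4}, scaled by C = -8. Verdict: none - this 0F2 at x = -2/5 matches no listed pattern, and upper {-} holds no stopper.


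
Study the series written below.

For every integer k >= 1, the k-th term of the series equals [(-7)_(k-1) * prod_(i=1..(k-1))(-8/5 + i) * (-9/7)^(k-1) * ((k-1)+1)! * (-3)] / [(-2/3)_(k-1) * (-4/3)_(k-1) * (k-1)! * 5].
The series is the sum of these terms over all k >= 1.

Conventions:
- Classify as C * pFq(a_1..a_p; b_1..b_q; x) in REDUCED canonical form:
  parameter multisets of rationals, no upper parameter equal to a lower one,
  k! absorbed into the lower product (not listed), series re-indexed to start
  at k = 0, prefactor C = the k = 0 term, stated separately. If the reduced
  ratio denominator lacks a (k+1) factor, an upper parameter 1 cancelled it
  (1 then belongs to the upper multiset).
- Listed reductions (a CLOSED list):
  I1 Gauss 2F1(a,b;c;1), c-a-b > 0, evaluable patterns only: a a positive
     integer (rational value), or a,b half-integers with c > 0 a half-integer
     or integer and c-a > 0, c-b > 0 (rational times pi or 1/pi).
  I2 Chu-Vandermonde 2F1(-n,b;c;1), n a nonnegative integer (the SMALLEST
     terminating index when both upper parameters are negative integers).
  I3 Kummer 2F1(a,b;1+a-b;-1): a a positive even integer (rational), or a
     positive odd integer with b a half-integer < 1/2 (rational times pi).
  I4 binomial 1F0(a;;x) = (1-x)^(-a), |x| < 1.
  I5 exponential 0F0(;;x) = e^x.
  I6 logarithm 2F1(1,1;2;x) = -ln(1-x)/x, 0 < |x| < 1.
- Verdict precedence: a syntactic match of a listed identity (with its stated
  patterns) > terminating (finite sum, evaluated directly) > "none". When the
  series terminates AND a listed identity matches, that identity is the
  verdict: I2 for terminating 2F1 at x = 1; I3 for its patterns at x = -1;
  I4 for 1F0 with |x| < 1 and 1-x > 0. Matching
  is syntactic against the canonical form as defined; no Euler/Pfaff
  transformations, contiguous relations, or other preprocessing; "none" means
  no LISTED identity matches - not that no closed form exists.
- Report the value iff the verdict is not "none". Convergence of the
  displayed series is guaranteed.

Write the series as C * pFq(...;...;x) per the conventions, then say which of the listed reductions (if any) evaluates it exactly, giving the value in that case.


Classification (C = -3/5): 3F2 with upper {-7, -3/5, 2}, lower {-4/3, -2/3}, argument x = -9/7. Verdict: terminating - upper parameter -7 makes this a finite sum (last index 7), evaluated exactly. Value: -27101958038343324867/334564343750000.

The tell: with t_0 = -3/5, the constant factors (prefactor -3/5) combine into one prefactor.
Ratio: r(k) = (-9/7) * (k-7) (k-3/5) (k+2) / [(k-4/3) (k-2/3) (k+1)] - rational; roots negated = parameters, x = (-9/7), C = -3/5.


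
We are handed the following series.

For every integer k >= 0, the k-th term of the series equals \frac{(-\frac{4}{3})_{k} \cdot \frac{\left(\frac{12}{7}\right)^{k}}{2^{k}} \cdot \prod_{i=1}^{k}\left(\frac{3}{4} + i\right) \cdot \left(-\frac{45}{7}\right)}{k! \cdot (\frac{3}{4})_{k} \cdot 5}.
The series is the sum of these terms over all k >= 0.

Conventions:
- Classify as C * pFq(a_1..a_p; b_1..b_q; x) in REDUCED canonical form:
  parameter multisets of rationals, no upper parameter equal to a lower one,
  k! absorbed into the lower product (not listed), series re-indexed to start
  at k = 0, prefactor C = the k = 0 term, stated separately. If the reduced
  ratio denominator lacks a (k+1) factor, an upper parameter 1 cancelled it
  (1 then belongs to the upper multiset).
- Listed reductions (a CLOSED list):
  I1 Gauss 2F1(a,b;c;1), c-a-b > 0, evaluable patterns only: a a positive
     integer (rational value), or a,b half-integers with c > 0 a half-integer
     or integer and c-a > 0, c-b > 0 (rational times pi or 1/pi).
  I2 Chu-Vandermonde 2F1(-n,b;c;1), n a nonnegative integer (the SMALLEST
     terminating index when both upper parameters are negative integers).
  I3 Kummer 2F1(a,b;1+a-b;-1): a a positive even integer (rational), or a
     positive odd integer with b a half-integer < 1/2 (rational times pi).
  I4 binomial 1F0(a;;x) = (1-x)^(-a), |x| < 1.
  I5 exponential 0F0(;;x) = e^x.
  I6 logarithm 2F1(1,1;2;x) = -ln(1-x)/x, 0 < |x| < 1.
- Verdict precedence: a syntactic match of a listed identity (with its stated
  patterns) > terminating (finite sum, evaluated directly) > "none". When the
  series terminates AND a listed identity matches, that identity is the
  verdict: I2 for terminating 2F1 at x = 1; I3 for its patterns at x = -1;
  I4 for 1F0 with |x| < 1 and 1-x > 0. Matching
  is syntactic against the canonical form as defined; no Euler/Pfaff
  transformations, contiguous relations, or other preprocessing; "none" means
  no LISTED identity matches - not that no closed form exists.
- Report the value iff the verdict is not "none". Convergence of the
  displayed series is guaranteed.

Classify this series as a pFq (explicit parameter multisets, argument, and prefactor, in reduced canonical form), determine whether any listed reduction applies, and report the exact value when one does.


Key step: from the first term -\frac{9}{7}: the two k-th powers (C = -9/7) combine into one argument.
Ratio: r(k) = \frac{6}{7} * (k-\frac{4}{3}) (k+\frac{7}{4}) / [(k+\frac{3}{4}) (k+1)] ; factor over Q: parameters, x = \frac{6}{7}, and C = -\frac{9}{7}.

This is -\frac{9}{7} * 2F1(-\frac{4}{3}, \frac{7}{4}; \frac{3}{4}; \frac{6}{7}) in reduced canonical form. Verdict: none (x = \frac{6}{7}): each listed identity misses the multisets {-\frac{4}{3}, \frac{7}{4}} ; {\frac{3}{4}}.


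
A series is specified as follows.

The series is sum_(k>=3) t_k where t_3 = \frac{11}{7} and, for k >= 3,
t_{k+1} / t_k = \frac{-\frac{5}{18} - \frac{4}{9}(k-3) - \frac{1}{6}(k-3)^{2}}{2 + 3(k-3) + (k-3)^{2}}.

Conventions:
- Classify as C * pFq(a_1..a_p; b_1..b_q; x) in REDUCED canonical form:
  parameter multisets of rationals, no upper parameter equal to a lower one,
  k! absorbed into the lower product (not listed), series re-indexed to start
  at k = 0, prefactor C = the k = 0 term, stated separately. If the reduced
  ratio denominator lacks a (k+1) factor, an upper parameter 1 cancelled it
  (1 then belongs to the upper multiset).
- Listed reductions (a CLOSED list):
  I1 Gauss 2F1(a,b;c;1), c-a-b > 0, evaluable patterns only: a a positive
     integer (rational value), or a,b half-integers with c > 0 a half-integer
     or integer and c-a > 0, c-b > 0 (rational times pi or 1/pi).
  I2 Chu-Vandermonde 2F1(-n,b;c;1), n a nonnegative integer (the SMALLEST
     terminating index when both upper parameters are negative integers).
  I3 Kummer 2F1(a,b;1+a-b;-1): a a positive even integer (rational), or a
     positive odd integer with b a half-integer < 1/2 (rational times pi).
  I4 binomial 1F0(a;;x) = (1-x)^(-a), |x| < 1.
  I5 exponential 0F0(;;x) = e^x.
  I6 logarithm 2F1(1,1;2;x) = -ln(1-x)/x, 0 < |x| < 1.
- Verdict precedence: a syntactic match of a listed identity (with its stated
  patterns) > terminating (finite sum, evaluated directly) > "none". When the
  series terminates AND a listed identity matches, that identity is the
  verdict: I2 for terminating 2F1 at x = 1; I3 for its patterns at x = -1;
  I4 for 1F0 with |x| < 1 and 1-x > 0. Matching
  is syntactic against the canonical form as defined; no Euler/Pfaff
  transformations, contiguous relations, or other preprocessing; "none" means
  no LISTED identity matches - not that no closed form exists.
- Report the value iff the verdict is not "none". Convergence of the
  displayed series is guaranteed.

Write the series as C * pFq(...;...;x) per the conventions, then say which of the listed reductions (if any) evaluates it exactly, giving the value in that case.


Key observation: with t_0 = \frac{11}{7}, the expanded ratio factors over Q; prefactor 11/7, roots give parameters.
Adjacent-term ratio: r(k) = -\frac{1}{6} * (k+1) (k+\frac{5}{3}) / [(k+2) (k+1)] - rational in k, leading ratio -\frac{1}{6}; with t_0 = \frac{11}{7}, classification follows.

x = -\frac{1}{6} here; the reduced form reads 2F1, upper {1, \frac{5}{3}}, lower {2}, C = \frac{11}{7}. Verdict: none. Every listed pattern misses the 2F1 form at -\frac{1}{6}, upper {1, \frac{5}{3}}.


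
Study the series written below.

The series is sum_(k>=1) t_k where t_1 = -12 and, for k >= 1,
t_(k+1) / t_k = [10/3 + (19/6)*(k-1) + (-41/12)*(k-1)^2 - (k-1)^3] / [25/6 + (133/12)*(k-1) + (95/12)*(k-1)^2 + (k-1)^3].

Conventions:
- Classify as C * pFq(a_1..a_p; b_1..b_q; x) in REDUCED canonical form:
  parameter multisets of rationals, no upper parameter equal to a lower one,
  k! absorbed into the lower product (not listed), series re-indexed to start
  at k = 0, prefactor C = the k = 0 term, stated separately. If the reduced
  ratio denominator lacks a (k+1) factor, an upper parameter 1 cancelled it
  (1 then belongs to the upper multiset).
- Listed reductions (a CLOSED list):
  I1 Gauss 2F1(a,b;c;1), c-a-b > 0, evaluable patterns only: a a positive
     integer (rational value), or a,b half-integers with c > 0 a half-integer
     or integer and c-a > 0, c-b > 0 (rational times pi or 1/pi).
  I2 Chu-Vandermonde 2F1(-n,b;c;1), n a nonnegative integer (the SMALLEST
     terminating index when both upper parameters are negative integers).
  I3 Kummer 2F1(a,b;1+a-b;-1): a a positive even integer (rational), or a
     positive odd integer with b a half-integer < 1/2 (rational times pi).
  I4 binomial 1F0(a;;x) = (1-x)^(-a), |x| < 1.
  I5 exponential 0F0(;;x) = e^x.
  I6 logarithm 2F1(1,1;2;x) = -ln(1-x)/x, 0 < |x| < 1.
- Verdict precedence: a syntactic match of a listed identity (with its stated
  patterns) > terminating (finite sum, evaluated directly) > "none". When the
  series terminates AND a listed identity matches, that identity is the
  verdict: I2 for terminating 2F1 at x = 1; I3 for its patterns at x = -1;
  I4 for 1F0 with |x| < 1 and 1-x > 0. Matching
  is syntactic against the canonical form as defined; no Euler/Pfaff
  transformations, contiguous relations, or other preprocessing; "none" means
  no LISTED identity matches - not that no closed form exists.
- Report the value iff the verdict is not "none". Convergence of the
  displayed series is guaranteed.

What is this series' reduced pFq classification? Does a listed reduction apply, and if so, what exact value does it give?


This is -12 * 2F1(-5/4, 4; 25/4; -1) in reduced canonical form. Verdict (x = -1): Kummer's theorem (I3) applies (x = -1; c = 25/4 equals 1+a-b for upper {-5/4, 4}: listed pattern). Sum: -357/16.

Structural cue: x = (-1) and the ratio is unreduced: k + 2/3 divides both sides (prefactor -12).
Adjacent-term ratio: r(k) = (-1) * (k-5/4) (k+4) / [(k+25/4) (k+1)] - rational in k, leading ratio (-1); with t_0 = -12, classification follows.


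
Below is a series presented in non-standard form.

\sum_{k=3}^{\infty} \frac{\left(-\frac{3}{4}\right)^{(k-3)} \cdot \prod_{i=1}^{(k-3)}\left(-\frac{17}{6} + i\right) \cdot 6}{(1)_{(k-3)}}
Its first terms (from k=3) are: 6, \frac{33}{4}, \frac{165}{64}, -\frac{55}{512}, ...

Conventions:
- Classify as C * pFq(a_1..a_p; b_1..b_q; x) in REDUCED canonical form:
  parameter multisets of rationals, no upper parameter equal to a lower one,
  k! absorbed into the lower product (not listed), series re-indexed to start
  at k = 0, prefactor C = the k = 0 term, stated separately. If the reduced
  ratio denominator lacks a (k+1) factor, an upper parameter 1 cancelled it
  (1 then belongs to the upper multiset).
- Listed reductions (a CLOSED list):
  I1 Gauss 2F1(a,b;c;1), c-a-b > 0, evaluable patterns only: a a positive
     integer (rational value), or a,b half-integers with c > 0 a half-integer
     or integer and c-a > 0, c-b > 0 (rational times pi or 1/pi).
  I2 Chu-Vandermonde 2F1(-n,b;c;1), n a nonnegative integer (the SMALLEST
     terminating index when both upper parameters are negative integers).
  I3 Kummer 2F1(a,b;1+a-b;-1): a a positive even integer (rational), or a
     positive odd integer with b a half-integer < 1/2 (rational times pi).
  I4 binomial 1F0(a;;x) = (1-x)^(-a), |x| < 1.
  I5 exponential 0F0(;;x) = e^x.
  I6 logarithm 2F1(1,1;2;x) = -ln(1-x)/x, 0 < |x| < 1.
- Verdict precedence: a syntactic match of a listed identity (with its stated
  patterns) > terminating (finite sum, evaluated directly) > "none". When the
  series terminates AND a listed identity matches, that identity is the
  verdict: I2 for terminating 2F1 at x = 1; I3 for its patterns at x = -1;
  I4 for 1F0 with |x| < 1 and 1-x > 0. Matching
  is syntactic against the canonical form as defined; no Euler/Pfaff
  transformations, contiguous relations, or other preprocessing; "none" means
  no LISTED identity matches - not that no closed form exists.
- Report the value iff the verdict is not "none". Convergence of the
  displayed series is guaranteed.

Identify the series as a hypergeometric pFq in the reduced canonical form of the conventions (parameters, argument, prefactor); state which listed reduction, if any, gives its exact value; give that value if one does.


Key observation: from the first term 6: the running product (C = 6) telescopes to a rising factorial.
Step ratio: r(k) = -\frac{3}{4} * (k-\frac{11}{6}) / [(k+1)] - rational; roots negated = parameters, x = -\frac{3}{4}, C = 6.

The series (x = -\frac{3}{4}) is 1F0: upper {-\frac{11}{6}}, lower {-}, prefactor 6. Verdict at x = -\frac{3}{4}: binomial (I4) matches (the 1F0 binomial series: exponent 11/6, x = -\frac{3}{4}). Value: 6 \cdot \left(\frac{7}{4}\right)^{\frac{11}{6}}.
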